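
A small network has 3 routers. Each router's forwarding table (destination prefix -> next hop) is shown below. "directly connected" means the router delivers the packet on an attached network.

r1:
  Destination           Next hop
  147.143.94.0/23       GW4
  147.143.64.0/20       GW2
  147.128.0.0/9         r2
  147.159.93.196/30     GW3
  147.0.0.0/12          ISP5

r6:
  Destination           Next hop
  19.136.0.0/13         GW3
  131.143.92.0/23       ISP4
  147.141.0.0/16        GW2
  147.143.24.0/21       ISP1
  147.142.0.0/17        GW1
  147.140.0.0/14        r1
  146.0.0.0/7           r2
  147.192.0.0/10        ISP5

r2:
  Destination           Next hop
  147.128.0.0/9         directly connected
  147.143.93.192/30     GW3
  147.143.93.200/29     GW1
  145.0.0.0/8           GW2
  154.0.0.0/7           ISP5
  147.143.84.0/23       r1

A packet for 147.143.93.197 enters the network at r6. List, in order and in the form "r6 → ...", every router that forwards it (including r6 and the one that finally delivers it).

r6 → r1 → r2

At r6: longest match for 147.143.93.197 is 147.140.0.0/14 -> r1
At r1: longest match for 147.143.93.197 is 147.128.0.0/9 -> r2
At r2: longest match for 147.143.93.197 is 147.128.0.0/9 -> directly connected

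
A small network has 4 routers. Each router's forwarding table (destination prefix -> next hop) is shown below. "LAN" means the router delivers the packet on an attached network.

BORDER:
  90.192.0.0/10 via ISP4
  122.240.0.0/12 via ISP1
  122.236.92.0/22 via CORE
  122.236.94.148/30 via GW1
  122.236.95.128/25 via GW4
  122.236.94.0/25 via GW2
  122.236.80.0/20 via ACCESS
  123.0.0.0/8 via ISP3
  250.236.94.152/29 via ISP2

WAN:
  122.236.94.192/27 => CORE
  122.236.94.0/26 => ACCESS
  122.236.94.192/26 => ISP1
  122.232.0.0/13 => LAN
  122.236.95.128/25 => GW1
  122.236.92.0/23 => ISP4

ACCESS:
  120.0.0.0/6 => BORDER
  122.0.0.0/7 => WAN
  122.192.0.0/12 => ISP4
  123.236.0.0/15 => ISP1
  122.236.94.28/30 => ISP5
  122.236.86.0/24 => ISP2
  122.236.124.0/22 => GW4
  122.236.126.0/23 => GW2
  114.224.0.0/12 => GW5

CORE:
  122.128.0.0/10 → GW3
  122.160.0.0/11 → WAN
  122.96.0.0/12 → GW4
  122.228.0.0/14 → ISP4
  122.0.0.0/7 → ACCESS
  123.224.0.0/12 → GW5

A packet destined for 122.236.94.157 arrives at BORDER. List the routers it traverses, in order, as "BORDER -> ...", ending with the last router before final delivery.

At BORDER: longest match for 122.236.94.157 is 122.236.92.0/22 -> CORE
At CORE: longest match for 122.236.94.157 is 122.0.0.0/7 -> ACCESS
At ACCESS: longest match for 122.236.94.157 is 122.0.0.0/7 -> WAN
At WAN: longest match for 122.236.94.157 is 122.232.0.0/13 -> LAN

BORDER -> CORE -> ACCESS -> WAN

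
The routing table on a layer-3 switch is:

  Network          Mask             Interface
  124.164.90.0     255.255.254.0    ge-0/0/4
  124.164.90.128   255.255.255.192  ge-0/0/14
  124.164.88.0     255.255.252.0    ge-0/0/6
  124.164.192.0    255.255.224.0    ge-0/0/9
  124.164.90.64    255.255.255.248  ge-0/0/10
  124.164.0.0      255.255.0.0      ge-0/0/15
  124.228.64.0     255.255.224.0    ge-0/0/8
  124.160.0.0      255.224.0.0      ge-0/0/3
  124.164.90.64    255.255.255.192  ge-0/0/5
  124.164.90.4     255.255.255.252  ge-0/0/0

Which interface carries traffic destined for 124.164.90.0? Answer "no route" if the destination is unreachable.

ge-0/0/4

Routes whose prefix contains 124.164.90.0:
  124.160.0.0/11 (124.160.0.0 - 124.191.255.255) -> ge-0/0/3
  124.164.0.0/16 (124.164.0.0 - 124.164.255.255) -> ge-0/0/15
  124.164.88.0/22 (124.164.88.0 - 124.164.91.255) -> ge-0/0/6
  124.164.90.0/23 (124.164.90.0 - 124.164.91.255) -> ge-0/0/4
More-specific entries that do NOT match:
  124.164.90.4/30 (124.164.90.4 - 124.164.90.7) does not contain 124.164.90.0
  124.164.90.64/29 (124.164.90.64 - 124.164.90.71) does not contain 124.164.90.0
  124.164.90.128/26 (124.164.90.128 - 124.164.90.191) does not contain 124.164.90.0
  124.164.90.64/26 (124.164.90.64 - 124.164.90.127) does not contain 124.164.90.0
Longest matching prefix is /23 -> interface ge-0/0/4.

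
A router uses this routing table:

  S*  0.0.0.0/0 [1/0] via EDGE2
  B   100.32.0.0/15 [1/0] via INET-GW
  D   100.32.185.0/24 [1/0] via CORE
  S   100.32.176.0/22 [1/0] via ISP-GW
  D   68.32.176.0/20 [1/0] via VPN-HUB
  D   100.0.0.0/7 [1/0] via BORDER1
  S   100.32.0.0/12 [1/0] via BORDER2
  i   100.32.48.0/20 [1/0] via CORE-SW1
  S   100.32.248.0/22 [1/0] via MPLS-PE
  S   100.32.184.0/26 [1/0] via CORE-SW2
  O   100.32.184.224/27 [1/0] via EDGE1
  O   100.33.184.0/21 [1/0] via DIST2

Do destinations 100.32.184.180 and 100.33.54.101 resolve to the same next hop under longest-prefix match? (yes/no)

yes

100.32.184.180: longest match 100.32.0.0/15 -> INET-GW
100.33.54.101: longest match 100.32.0.0/15 -> INET-GW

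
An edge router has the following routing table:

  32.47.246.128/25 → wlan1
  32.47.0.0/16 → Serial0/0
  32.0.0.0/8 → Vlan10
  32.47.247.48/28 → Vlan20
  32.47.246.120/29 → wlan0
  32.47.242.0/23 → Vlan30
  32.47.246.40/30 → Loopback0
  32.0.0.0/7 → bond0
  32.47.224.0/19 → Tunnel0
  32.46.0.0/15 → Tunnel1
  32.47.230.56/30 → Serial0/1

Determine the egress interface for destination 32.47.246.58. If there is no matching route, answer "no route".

Routes whose prefix contains 32.47.246.58:
  32.0.0.0/7 (32.0.0.0 - 33.255.255.255) -> bond0
  32.0.0.0/8 (32.0.0.0 - 32.255.255.255) -> Vlan10
  32.46.0.0/15 (32.46.0.0 - 32.47.255.255) -> Tunnel1
  32.47.0.0/16 (32.47.0.0 - 32.47.255.255) -> Serial0/0
  32.47.224.0/19 (32.47.224.0 - 32.47.255.255) -> Tunnel0
More-specific entries that do NOT match:
  32.47.246.40/30 (32.47.246.40 - 32.47.246.43) does not contain 32.47.246.58
  32.47.230.56/30 (32.47.230.56 - 32.47.230.59) does not contain 32.47.246.58
  32.47.246.120/29 (32.47.246.120 - 32.47.246.127) does not contain 32.47.246.58
  32.47.247.48/28 (32.47.247.48 - 32.47.247.63) does not contain 32.47.246.58
  32.47.246.128/25 (32.47.246.128 - 32.47.246.255) does not contain 32.47.246.58
  32.47.242.0/23 (32.47.242.0 - 32.47.243.255) does not contain 32.47.246.58
Longest matching prefix is /19 -> interface Tunnel0.

Tunnel0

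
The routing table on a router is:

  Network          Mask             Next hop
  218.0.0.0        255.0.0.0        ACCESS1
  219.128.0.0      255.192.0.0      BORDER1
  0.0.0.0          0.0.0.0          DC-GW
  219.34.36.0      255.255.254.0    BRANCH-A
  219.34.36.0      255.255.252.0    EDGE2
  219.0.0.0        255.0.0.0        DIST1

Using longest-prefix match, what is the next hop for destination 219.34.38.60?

Routes whose prefix contains 219.34.38.60:
  0.0.0.0/0 (default, matches everything) -> DC-GW
  219.0.0.0/8 (219.0.0.0 - 219.255.255.255) -> DIST1
  219.34.36.0/22 (219.34.36.0 - 219.34.39.255) -> EDGE2
More-specific entries that do NOT match:
  219.34.36.0/23 (219.34.36.0 - 219.34.37.255) does not contain 219.34.38.60
Longest matching prefix is /22 -> next hop EDGE2.

EDGE2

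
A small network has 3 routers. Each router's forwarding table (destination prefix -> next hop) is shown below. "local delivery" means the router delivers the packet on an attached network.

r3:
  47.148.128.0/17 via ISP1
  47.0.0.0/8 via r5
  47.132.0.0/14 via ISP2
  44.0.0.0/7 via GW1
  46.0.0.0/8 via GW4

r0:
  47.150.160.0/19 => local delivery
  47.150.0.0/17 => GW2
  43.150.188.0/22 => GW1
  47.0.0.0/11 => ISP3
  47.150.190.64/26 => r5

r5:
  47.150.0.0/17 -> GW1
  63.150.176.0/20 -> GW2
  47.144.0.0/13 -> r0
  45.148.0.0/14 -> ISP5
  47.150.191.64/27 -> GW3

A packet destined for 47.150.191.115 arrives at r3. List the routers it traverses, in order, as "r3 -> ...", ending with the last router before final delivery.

r3 -> r5 -> r0

At r3: longest match for 47.150.191.115 is 47.0.0.0/8 -> r5
At r5: longest match for 47.150.191.115 is 47.144.0.0/13 -> r0
At r0: longest match for 47.150.191.115 is 47.150.160.0/19 -> local delivery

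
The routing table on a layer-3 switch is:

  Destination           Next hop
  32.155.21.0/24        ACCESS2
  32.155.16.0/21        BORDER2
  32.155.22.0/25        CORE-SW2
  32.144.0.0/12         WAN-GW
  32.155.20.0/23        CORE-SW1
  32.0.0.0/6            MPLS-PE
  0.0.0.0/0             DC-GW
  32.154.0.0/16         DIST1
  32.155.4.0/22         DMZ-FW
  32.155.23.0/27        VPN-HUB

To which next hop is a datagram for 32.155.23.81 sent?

Routes whose prefix contains 32.155.23.81:
  0.0.0.0/0 (default, matches everything) -> DC-GW
  32.0.0.0/6 (32.0.0.0 - 35.255.255.255) -> MPLS-PE
  32.144.0.0/12 (32.144.0.0 - 32.159.255.255) -> WAN-GW
  32.155.16.0/21 (32.155.16.0 - 32.155.23.255) -> BORDER2
More-specific entries that do NOT match:
  32.155.23.0/27 (32.155.23.0 - 32.155.23.31) does not contain 32.155.23.81
  32.155.22.0/25 (32.155.22.0 - 32.155.22.127) does not contain 32.155.23.81
  32.155.21.0/24 (32.155.21.0 - 32.155.21.255) does not contain 32.155.23.81
  32.155.20.0/23 (32.155.20.0 - 32.155.21.255) does not contain 32.155.23.81
  32.155.4.0/22 (32.155.4.0 - 32.155.7.255) does not contain 32.155.23.81
Longest matching prefix is /21 -> next hop BORDER2.

BORDER2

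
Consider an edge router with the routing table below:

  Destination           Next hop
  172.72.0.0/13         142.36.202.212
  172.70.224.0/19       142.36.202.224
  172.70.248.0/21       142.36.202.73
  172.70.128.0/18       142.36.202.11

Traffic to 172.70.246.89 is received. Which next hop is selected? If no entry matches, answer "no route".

Routes whose prefix contains 172.70.246.89:
  172.70.224.0/19 (172.70.224.0 - 172.70.255.255) -> 142.36.202.224
More-specific entries that do NOT match:
  172.70.248.0/21 (172.70.248.0 - 172.70.255.255) does not contain 172.70.246.89
Longest matching prefix is /19 -> next hop 142.36.202.224.

142.36.202.224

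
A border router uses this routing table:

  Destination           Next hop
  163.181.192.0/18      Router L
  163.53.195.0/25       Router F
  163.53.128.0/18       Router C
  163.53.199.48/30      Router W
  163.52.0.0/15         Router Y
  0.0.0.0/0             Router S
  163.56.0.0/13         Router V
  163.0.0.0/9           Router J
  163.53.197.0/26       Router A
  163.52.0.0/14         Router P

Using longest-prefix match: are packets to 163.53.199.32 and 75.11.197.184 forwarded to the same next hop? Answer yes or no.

163.53.199.32: longest match 163.52.0.0/15 -> Router Y
75.11.197.184: longest match 0.0.0.0/0 -> Router S

no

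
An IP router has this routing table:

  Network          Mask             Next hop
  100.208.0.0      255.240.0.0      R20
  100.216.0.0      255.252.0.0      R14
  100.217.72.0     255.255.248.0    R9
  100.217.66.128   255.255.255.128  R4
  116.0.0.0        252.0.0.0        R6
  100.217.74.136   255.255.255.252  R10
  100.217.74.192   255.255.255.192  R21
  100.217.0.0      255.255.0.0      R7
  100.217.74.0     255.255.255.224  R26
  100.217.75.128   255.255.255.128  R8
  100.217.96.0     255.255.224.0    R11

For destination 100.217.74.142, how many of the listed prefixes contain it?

Prefixes containing 100.217.74.142:
  100.208.0.0/12 (100.208.0.0 - 100.223.255.255)
  100.216.0.0/14 (100.216.0.0 - 100.219.255.255)
  100.217.0.0/16 (100.217.0.0 - 100.217.255.255)
  100.217.72.0/21 (100.217.72.0 - 100.217.79.255)
Total matching entries: 4.

4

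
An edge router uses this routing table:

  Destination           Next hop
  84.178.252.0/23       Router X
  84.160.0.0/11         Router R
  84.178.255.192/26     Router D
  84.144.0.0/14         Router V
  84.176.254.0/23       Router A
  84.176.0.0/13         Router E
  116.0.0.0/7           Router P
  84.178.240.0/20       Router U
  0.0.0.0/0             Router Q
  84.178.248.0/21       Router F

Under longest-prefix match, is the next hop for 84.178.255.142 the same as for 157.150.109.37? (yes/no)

84.178.255.142: longest match 84.178.248.0/21 -> Router F
157.150.109.37: longest match 0.0.0.0/0 -> Router Q

no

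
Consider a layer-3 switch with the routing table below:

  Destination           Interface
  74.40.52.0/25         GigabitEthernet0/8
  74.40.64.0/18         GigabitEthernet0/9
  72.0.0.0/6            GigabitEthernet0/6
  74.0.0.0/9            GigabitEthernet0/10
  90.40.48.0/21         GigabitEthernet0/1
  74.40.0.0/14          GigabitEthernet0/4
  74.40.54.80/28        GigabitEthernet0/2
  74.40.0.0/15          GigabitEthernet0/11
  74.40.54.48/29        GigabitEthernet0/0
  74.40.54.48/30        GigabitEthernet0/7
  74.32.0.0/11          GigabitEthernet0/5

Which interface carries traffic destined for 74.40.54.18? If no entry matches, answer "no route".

GigabitEthernet0/11

Routes whose prefix contains 74.40.54.18:
  72.0.0.0/6 (72.0.0.0 - 75.255.255.255) -> GigabitEthernet0/6
  74.0.0.0/9 (74.0.0.0 - 74.127.255.255) -> GigabitEthernet0/10
  74.32.0.0/11 (74.32.0.0 - 74.63.255.255) -> GigabitEthernet0/5
  74.40.0.0/14 (74.40.0.0 - 74.43.255.255) -> GigabitEthernet0/4
  74.40.0.0/15 (74.40.0.0 - 74.41.255.255) -> GigabitEthernet0/11
More-specific entries that do NOT match:
  74.40.54.48/30 (74.40.54.48 - 74.40.54.51) does not contain 74.40.54.18
  74.40.54.48/29 (74.40.54.48 - 74.40.54.55) does not contain 74.40.54.18
  74.40.54.80/28 (74.40.54.80 - 74.40.54.95) does not contain 74.40.54.18
  74.40.52.0/25 (74.40.52.0 - 74.40.52.127) does not contain 74.40.54.18
  90.40.48.0/21 (90.40.48.0 - 90.40.55.255) does not contain 74.40.54.18
  74.40.64.0/18 (74.40.64.0 - 74.40.127.255) does not contain 74.40.54.18
Longest matching prefix is /15 -> interface GigabitEthernet0/11.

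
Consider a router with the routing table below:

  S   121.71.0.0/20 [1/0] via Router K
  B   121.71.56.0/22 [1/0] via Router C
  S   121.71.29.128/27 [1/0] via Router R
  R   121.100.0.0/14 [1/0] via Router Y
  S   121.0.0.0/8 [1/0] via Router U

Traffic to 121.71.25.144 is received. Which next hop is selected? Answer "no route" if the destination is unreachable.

Routes whose prefix contains 121.71.25.144:
  121.0.0.0/8 (121.0.0.0 - 121.255.255.255) -> Router U
More-specific entries that do NOT match:
  121.71.29.128/27 (121.71.29.128 - 121.71.29.159) does not contain 121.71.25.144
  121.71.56.0/22 (121.71.56.0 - 121.71.59.255) does not contain 121.71.25.144
  121.71.0.0/20 (121.71.0.0 - 121.71.15.255) does not contain 121.71.25.144
  121.100.0.0/14 (121.100.0.0 - 121.103.255.255) does not contain 121.71.25.144
Longest matching prefix is /8 -> next hop Router U.

Router U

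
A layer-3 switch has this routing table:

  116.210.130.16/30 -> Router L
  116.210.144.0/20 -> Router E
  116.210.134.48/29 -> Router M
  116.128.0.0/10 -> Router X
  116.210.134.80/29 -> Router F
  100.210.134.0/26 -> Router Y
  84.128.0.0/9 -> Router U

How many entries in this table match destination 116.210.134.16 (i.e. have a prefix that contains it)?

No listed prefix contains 116.210.134.16.
Total matching entries: 0.

0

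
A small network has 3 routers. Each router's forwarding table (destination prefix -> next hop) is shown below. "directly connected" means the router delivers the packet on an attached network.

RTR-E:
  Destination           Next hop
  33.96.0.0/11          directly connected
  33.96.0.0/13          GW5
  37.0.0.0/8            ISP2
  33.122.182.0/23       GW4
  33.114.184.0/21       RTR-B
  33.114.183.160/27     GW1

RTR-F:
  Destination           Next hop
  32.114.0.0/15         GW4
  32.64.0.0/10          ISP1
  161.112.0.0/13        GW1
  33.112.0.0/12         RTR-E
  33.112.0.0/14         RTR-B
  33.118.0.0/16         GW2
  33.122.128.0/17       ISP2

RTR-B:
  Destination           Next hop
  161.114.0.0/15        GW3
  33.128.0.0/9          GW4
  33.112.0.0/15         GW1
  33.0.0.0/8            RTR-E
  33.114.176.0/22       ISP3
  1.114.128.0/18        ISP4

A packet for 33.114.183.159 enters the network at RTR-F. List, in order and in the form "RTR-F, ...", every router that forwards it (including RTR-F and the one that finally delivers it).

At RTR-F: longest match for 33.114.183.159 is 33.112.0.0/14 -> RTR-B
At RTR-B: longest match for 33.114.183.159 is 33.0.0.0/8 -> RTR-E
At RTR-E: longest match for 33.114.183.159 is 33.96.0.0/11 -> directly connected

RTR-F, RTR-B, RTR-E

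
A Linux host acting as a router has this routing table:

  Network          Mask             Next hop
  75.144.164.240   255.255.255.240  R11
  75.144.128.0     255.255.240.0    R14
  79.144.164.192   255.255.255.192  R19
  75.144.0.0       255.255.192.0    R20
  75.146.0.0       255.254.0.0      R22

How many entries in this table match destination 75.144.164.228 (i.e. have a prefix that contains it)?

No listed prefix contains 75.144.164.228.
Total matching entries: 0.

0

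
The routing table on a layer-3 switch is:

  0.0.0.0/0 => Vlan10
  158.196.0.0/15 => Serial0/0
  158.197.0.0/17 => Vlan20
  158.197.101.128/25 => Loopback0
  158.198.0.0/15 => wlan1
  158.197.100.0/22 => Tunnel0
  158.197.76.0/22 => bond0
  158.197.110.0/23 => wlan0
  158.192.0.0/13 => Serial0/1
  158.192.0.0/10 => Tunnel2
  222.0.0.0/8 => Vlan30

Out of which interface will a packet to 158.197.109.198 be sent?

Vlan20

Routes whose prefix contains 158.197.109.198:
  0.0.0.0/0 (default, matches everything) -> Vlan10
  158.192.0.0/10 (158.192.0.0 - 158.255.255.255) -> Tunnel2
  158.192.0.0/13 (158.192.0.0 - 158.199.255.255) -> Serial0/1
  158.196.0.0/15 (158.196.0.0 - 158.197.255.255) -> Serial0/0
  158.197.0.0/17 (158.197.0.0 - 158.197.127.255) -> Vlan20
More-specific entries that do NOT match:
  158.197.101.128/25 (158.197.101.128 - 158.197.101.255) does not contain 158.197.109.198
  158.197.110.0/23 (158.197.110.0 - 158.197.111.255) does not contain 158.197.109.198
  158.197.100.0/22 (158.197.100.0 - 158.197.103.255) does not contain 158.197.109.198
  158.197.76.0/22 (158.197.76.0 - 158.197.79.255) does not contain 158.197.109.198
Longest matching prefix is /17 -> interface Vlan20.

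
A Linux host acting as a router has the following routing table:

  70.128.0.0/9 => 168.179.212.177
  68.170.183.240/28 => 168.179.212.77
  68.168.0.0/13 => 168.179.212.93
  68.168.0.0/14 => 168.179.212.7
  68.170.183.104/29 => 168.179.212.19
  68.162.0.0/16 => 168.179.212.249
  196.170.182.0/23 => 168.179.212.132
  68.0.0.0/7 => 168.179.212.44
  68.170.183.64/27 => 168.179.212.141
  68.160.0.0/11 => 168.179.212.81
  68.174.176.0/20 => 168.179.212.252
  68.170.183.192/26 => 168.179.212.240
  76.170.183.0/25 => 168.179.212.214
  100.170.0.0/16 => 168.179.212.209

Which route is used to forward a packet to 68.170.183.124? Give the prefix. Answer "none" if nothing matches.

68.168.0.0/14

Entries matching 68.170.183.124:
  68.0.0.0/7 (68.0.0.0 - 69.255.255.255)
  68.160.0.0/11 (68.160.0.0 - 68.191.255.255)
  68.168.0.0/13 (68.168.0.0 - 68.175.255.255)
  68.168.0.0/14 (68.168.0.0 - 68.171.255.255)
Most specific is 68.168.0.0/14.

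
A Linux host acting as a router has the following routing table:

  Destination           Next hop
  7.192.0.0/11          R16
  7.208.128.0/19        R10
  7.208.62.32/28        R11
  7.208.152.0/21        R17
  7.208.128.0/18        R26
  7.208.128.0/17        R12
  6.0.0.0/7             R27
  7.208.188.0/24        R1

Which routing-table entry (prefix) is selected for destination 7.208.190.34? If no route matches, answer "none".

Entries matching 7.208.190.34:
  6.0.0.0/7 (6.0.0.0 - 7.255.255.255)
  7.192.0.0/11 (7.192.0.0 - 7.223.255.255)
  7.208.128.0/17 (7.208.128.0 - 7.208.255.255)
  7.208.128.0/18 (7.208.128.0 - 7.208.191.255)
Most specific is 7.208.128.0/18.

7.208.128.0/18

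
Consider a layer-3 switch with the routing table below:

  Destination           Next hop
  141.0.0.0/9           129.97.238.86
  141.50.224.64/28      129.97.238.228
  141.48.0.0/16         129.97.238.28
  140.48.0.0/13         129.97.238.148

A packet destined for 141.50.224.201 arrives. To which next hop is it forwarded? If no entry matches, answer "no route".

Routes whose prefix contains 141.50.224.201:
  141.0.0.0/9 (141.0.0.0 - 141.127.255.255) -> 129.97.238.86
More-specific entries that do NOT match:
  141.50.224.64/28 (141.50.224.64 - 141.50.224.79) does not contain 141.50.224.201
  141.48.0.0/16 (141.48.0.0 - 141.48.255.255) does not contain 141.50.224.201
  140.48.0.0/13 (140.48.0.0 - 140.55.255.255) does not contain 141.50.224.201
Longest matching prefix is /9 -> next hop 129.97.238.86.

129.97.238.86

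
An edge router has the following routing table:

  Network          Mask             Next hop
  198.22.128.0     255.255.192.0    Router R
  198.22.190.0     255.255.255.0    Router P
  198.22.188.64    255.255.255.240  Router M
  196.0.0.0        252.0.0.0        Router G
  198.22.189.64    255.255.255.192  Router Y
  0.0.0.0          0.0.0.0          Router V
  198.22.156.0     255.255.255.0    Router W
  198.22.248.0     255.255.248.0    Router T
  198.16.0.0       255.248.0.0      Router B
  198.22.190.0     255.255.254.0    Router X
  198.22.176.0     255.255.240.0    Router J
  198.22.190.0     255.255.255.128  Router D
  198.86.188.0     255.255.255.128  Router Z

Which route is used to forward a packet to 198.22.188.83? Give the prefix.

Entries matching 198.22.188.83:
  0.0.0.0/0 (default, matches everything)
  196.0.0.0/6 (196.0.0.0 - 199.255.255.255)
  198.16.0.0/13 (198.16.0.0 - 198.23.255.255)
  198.22.128.0/18 (198.22.128.0 - 198.22.191.255)
  198.22.176.0/20 (198.22.176.0 - 198.22.191.255)
Most specific is 198.22.176.0/20.

198.22.176.0/20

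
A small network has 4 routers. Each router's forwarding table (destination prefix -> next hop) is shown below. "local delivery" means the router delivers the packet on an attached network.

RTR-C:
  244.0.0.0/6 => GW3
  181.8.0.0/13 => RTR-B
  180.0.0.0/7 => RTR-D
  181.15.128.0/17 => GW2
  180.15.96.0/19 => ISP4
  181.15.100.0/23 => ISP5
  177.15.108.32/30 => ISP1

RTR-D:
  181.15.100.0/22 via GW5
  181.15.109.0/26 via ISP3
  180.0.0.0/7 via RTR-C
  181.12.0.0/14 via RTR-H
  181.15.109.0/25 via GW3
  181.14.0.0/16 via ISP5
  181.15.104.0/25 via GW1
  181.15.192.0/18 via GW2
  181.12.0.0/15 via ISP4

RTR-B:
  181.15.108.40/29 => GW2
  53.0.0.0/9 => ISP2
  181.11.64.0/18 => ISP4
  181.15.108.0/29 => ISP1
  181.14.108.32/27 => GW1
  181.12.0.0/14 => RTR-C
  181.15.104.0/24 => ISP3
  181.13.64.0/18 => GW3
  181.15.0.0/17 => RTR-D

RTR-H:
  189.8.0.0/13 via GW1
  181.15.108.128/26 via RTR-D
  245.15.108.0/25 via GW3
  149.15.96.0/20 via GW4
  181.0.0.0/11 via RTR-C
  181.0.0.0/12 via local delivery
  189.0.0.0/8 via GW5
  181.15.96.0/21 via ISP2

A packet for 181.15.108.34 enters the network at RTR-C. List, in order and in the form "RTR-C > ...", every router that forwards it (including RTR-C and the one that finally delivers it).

At RTR-C: longest match for 181.15.108.34 is 181.8.0.0/13 -> RTR-B
At RTR-B: longest match for 181.15.108.34 is 181.15.0.0/17 -> RTR-D
At RTR-D: longest match for 181.15.108.34 is 181.12.0.0/14 -> RTR-H
At RTR-H: longest match for 181.15.108.34 is 181.0.0.0/12 -> local delivery

RTR-C > RTR-B > RTR-D > RTR-H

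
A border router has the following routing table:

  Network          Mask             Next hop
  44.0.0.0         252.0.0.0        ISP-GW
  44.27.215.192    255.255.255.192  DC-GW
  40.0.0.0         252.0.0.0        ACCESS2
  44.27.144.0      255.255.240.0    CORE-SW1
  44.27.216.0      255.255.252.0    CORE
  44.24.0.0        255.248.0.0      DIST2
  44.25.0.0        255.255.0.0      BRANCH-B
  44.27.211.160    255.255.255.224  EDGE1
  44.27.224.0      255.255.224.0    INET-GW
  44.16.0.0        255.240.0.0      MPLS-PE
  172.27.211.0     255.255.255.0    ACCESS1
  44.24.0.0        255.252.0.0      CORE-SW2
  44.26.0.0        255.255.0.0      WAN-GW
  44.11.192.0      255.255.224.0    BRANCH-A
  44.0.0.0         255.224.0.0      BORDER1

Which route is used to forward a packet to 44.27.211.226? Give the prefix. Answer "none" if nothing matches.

Entries matching 44.27.211.226:
  44.0.0.0/6 (44.0.0.0 - 47.255.255.255)
  44.0.0.0/11 (44.0.0.0 - 44.31.255.255)
  44.16.0.0/12 (44.16.0.0 - 44.31.255.255)
  44.24.0.0/13 (44.24.0.0 - 44.31.255.255)
  44.24.0.0/14 (44.24.0.0 - 44.27.255.255)
Most specific is 44.24.0.0/14.

44.24.0.0/14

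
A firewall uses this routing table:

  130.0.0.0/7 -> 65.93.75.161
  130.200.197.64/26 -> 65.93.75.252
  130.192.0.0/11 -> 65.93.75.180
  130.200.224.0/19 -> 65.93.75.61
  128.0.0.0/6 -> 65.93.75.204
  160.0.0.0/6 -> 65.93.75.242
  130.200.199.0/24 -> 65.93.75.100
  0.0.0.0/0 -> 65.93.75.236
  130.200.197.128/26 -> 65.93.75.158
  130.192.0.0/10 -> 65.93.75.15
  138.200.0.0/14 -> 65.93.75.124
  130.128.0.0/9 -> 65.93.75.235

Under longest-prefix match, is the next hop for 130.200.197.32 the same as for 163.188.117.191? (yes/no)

130.200.197.32: longest match 130.192.0.0/11 -> 65.93.75.180
163.188.117.191: longest match 160.0.0.0/6 -> 65.93.75.242

no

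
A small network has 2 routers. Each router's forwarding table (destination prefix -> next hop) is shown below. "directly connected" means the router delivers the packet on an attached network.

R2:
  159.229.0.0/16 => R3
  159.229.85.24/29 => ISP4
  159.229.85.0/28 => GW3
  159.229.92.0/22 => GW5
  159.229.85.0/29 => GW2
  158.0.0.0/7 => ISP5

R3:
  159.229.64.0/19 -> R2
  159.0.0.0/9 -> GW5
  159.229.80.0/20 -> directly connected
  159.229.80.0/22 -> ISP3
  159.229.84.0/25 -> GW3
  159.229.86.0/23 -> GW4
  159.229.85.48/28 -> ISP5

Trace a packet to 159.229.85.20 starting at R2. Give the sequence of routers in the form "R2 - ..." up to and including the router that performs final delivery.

At R2: longest match for 159.229.85.20 is 159.229.0.0/16 -> R3
At R3: longest match for 159.229.85.20 is 159.229.80.0/20 -> directly connected

R2 - R3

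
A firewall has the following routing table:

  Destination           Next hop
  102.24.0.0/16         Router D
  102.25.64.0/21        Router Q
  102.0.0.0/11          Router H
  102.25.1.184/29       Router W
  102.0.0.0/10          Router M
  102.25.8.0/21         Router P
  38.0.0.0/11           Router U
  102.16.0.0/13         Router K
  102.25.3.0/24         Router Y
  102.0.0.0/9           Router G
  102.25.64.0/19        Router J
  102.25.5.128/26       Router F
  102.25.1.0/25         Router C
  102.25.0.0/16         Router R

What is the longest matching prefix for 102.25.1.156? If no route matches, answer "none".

Entries matching 102.25.1.156:
  102.0.0.0/9 (102.0.0.0 - 102.127.255.255)
  102.0.0.0/10 (102.0.0.0 - 102.63.255.255)
  102.0.0.0/11 (102.0.0.0 - 102.31.255.255)
  102.25.0.0/16 (102.25.0.0 - 102.25.255.255)
Most specific is 102.25.0.0/16.

102.25.0.0/16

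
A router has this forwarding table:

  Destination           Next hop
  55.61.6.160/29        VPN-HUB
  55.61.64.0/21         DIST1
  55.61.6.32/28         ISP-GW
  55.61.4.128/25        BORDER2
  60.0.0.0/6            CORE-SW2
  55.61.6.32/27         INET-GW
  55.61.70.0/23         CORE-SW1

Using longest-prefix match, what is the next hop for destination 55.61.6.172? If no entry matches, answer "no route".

No entry's prefix contains 55.61.6.172; there is no default route.

no route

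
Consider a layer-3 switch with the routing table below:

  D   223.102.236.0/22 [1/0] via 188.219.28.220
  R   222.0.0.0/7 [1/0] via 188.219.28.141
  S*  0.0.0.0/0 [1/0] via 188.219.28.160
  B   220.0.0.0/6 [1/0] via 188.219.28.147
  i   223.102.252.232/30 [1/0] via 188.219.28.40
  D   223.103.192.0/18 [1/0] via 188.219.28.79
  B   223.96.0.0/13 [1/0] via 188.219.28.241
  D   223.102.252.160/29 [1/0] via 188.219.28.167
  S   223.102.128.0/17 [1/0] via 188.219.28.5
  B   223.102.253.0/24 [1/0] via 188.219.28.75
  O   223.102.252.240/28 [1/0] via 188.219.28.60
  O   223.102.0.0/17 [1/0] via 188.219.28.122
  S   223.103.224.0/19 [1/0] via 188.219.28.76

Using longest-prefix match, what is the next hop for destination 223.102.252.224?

Routes whose prefix contains 223.102.252.224:
  0.0.0.0/0 (default, matches everything) -> 188.219.28.160
  220.0.0.0/6 (220.0.0.0 - 223.255.255.255) -> 188.219.28.147
  222.0.0.0/7 (222.0.0.0 - 223.255.255.255) -> 188.219.28.141
  223.96.0.0/13 (223.96.0.0 - 223.103.255.255) -> 188.219.28.241
  223.102.128.0/17 (223.102.128.0 - 223.102.255.255) -> 188.219.28.5
More-specific entries that do NOT match:
  223.102.252.232/30 (223.102.252.232 - 223.102.252.235) does not contain 223.102.252.224
  223.102.252.160/29 (223.102.252.160 - 223.102.252.167) does not contain 223.102.252.224
  223.102.252.240/28 (223.102.252.240 - 223.102.252.255) does not contain 223.102.252.224
  223.102.253.0/24 (223.102.253.0 - 223.102.253.255) does not contain 223.102.252.224
  223.102.236.0/22 (223.102.236.0 - 223.102.239.255) does not contain 223.102.252.224
  223.103.224.0/19 (223.103.224.0 - 223.103.255.255) does not contain 223.102.252.224
  223.103.192.0/18 (223.103.192.0 - 223.103.255.255) does not contain 223.102.252.224
Longest matching prefix is /17 -> next hop 188.219.28.5.

188.219.28.5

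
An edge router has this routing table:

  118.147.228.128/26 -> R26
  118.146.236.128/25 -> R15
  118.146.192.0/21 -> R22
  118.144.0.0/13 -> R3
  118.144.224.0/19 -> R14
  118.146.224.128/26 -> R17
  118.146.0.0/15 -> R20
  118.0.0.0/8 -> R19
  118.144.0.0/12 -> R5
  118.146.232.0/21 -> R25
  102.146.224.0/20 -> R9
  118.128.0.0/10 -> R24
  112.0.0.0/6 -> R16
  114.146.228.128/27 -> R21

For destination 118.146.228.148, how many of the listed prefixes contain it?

Prefixes containing 118.146.228.148:
  118.0.0.0/8 (118.0.0.0 - 118.255.255.255)
  118.128.0.0/10 (118.128.0.0 - 118.191.255.255)
  118.144.0.0/12 (118.144.0.0 - 118.159.255.255)
  118.144.0.0/13 (118.144.0.0 - 118.151.255.255)
  118.146.0.0/15 (118.146.0.0 - 118.147.255.255)
Total matching entries: 5.

5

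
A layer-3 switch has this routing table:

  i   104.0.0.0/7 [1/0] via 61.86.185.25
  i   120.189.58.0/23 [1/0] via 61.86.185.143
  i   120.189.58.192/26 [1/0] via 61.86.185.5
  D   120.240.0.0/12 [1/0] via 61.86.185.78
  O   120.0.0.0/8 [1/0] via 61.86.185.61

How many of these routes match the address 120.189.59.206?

2

Prefixes containing 120.189.59.206:
  120.0.0.0/8 (120.0.0.0 - 120.255.255.255)
  120.189.58.0/23 (120.189.58.0 - 120.189.59.255)
Total matching entries: 2.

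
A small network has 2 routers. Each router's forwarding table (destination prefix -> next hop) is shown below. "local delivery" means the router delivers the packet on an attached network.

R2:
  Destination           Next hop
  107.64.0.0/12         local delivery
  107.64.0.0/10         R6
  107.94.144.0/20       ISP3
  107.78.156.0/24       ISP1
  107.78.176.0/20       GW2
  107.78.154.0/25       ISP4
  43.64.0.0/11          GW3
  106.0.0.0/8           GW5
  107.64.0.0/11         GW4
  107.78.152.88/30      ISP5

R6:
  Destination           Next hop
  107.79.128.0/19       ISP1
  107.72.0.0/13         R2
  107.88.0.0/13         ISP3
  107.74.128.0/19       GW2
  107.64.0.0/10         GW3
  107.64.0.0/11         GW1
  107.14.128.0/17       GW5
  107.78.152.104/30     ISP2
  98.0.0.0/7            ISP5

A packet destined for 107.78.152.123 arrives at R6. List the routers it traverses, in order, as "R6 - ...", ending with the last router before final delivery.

R6 - R2

At R6: longest match for 107.78.152.123 is 107.72.0.0/13 -> R2
At R2: longest match for 107.78.152.123 is 107.64.0.0/12 -> local delivery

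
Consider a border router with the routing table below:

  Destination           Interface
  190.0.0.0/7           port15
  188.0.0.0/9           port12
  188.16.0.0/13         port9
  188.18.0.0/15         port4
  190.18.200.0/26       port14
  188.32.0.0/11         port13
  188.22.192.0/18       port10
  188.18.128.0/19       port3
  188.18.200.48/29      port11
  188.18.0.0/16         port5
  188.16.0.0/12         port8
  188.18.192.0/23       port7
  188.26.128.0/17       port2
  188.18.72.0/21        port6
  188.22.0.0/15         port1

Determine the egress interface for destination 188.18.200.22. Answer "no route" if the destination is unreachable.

Routes whose prefix contains 188.18.200.22:
  188.0.0.0/9 (188.0.0.0 - 188.127.255.255) -> port12
  188.16.0.0/12 (188.16.0.0 - 188.31.255.255) -> port8
  188.16.0.0/13 (188.16.0.0 - 188.23.255.255) -> port9
  188.18.0.0/15 (188.18.0.0 - 188.19.255.255) -> port4
  188.18.0.0/16 (188.18.0.0 - 188.18.255.255) -> port5
More-specific entries that do NOT match:
  188.18.200.48/29 (188.18.200.48 - 188.18.200.55) does not contain 188.18.200.22
  190.18.200.0/26 (190.18.200.0 - 190.18.200.63) does not contain 188.18.200.22
  188.18.192.0/23 (188.18.192.0 - 188.18.193.255) does not contain 188.18.200.22
  188.18.72.0/21 (188.18.72.0 - 188.18.79.255) does not contain 188.18.200.22
  188.18.128.0/19 (188.18.128.0 - 188.18.159.255) does not contain 188.18.200.22
  188.22.192.0/18 (188.22.192.0 - 188.22.255.255) does not contain 188.18.200.22
  188.26.128.0/17 (188.26.128.0 - 188.26.255.255) does not contain 188.18.200.22
Longest matching prefix is /16 -> interface port5.

port5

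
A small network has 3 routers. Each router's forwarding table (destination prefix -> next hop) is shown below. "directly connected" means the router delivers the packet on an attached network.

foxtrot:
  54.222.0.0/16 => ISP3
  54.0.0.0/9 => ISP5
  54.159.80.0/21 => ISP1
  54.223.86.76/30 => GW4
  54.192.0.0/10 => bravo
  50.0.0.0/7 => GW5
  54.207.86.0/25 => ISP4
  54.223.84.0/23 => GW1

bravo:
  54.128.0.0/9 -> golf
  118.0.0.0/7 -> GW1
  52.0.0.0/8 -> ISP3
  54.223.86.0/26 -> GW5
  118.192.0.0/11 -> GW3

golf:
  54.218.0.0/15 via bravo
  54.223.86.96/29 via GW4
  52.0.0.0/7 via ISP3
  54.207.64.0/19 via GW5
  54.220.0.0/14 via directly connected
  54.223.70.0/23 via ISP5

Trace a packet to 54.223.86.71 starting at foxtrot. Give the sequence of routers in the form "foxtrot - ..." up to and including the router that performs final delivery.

foxtrot - bravo - golf

At foxtrot: longest match for 54.223.86.71 is 54.192.0.0/10 -> bravo
At bravo: longest match for 54.223.86.71 is 54.128.0.0/9 -> golf
At golf: longest match for 54.223.86.71 is 54.220.0.0/14 -> directly connected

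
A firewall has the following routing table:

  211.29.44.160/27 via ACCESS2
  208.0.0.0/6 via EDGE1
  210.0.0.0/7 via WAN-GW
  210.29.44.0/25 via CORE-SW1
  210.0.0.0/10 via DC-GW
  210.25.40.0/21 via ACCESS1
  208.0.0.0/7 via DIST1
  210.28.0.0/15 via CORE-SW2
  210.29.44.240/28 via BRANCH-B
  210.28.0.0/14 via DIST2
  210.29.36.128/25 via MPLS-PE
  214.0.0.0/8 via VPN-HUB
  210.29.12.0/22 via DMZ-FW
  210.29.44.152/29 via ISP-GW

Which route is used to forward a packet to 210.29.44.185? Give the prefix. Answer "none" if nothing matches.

210.28.0.0/15

Entries matching 210.29.44.185:
  208.0.0.0/6 (208.0.0.0 - 211.255.255.255)
  210.0.0.0/7 (210.0.0.0 - 211.255.255.255)
  210.0.0.0/10 (210.0.0.0 - 210.63.255.255)
  210.28.0.0/14 (210.28.0.0 - 210.31.255.255)
  210.28.0.0/15 (210.28.0.0 - 210.29.255.255)
Most specific is 210.28.0.0/15.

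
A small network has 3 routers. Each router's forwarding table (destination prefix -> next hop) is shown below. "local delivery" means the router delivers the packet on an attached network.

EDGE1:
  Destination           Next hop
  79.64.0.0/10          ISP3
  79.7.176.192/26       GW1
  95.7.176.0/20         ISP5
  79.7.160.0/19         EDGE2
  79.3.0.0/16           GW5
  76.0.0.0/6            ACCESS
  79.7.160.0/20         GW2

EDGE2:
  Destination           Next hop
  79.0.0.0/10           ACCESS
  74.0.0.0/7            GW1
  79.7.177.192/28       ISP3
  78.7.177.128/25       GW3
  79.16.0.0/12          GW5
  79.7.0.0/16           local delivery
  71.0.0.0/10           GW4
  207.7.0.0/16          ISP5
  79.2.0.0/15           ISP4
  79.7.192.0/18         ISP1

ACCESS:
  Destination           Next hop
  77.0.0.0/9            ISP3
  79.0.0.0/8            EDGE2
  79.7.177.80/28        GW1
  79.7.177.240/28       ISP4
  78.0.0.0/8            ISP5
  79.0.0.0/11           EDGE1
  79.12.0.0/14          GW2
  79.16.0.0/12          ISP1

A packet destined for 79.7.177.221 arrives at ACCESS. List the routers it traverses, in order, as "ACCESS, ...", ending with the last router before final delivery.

ACCESS, EDGE1, EDGE2

At ACCESS: longest match for 79.7.177.221 is 79.0.0.0/11 -> EDGE1
At EDGE1: longest match for 79.7.177.221 is 79.7.160.0/19 -> EDGE2
At EDGE2: longest match for 79.7.177.221 is 79.7.0.0/16 -> local delivery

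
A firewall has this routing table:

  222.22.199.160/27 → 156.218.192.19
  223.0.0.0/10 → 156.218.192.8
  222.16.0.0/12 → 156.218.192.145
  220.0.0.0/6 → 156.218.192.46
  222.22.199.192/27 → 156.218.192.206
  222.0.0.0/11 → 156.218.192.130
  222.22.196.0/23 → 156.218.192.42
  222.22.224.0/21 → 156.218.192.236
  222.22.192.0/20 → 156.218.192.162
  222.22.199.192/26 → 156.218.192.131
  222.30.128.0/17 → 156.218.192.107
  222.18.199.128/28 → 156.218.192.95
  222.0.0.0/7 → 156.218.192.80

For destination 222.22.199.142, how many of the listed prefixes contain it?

5

Prefixes containing 222.22.199.142:
  220.0.0.0/6 (220.0.0.0 - 223.255.255.255)
  222.0.0.0/7 (222.0.0.0 - 223.255.255.255)
  222.0.0.0/11 (222.0.0.0 - 222.31.255.255)
  222.16.0.0/12 (222.16.0.0 - 222.31.255.255)
  222.22.192.0/20 (222.22.192.0 - 222.22.207.255)
Total matching entries: 5.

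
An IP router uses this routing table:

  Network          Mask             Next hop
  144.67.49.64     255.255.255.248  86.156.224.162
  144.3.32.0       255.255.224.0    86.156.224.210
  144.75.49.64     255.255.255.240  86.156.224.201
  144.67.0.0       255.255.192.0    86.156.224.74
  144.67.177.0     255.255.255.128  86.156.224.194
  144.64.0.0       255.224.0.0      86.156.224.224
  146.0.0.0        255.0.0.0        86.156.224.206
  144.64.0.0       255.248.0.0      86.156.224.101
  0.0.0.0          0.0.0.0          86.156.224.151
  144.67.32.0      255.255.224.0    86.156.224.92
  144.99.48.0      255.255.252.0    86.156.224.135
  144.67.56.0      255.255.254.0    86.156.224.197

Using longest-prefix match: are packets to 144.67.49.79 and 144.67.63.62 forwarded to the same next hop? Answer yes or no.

yes

144.67.49.79: longest match 144.67.32.0/19 -> 86.156.224.92
144.67.63.62: longest match 144.67.32.0/19 -> 86.156.224.92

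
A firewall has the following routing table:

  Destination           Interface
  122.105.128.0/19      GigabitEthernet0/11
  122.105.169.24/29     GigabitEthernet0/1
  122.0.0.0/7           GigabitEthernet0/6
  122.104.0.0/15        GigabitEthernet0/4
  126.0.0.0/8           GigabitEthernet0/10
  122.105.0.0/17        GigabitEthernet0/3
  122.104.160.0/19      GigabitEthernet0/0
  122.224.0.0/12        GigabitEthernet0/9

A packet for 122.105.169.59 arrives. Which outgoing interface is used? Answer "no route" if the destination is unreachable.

GigabitEthernet0/4

Routes whose prefix contains 122.105.169.59:
  122.0.0.0/7 (122.0.0.0 - 123.255.255.255) -> GigabitEthernet0/6
  122.104.0.0/15 (122.104.0.0 - 122.105.255.255) -> GigabitEthernet0/4
More-specific entries that do NOT match:
  122.105.169.24/29 (122.105.169.24 - 122.105.169.31) does not contain 122.105.169.59
  122.105.128.0/19 (122.105.128.0 - 122.105.159.255) does not contain 122.105.169.59
  122.104.160.0/19 (122.104.160.0 - 122.104.191.255) does not contain 122.105.169.59
  122.105.0.0/17 (122.105.0.0 - 122.105.127.255) does not contain 122.105.169.59
Longest matching prefix is /15 -> interface GigabitEthernet0/4.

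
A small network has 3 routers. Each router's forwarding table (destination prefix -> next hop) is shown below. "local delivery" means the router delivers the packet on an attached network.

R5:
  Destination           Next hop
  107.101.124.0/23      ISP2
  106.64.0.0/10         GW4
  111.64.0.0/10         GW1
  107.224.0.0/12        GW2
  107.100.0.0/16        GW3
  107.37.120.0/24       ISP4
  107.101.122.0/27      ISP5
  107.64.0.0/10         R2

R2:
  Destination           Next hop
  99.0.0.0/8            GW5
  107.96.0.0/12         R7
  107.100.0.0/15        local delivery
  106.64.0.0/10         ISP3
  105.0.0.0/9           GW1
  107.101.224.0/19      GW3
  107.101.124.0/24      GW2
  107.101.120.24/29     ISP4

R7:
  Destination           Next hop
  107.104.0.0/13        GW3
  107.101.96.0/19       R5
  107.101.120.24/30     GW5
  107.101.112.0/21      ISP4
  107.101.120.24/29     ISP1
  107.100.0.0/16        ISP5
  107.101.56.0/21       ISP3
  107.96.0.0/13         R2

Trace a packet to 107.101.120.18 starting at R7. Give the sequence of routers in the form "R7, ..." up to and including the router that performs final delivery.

At R7: longest match for 107.101.120.18 is 107.101.96.0/19 -> R5
At R5: longest match for 107.101.120.18 is 107.64.0.0/10 -> R2
At R2: longest match for 107.101.120.18 is 107.100.0.0/15 -> local delivery

R7, R5, R2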